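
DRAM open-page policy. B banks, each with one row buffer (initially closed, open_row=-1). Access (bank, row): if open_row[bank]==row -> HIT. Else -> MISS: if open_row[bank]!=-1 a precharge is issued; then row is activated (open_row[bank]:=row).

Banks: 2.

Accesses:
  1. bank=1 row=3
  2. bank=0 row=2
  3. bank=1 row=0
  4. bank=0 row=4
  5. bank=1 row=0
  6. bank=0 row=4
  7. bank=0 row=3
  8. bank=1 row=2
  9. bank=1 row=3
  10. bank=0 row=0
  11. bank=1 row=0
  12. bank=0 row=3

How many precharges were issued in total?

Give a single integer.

Acc 1: bank1 row3 -> MISS (open row3); precharges=0
Acc 2: bank0 row2 -> MISS (open row2); precharges=0
Acc 3: bank1 row0 -> MISS (open row0); precharges=1
Acc 4: bank0 row4 -> MISS (open row4); precharges=2
Acc 5: bank1 row0 -> HIT
Acc 6: bank0 row4 -> HIT
Acc 7: bank0 row3 -> MISS (open row3); precharges=3
Acc 8: bank1 row2 -> MISS (open row2); precharges=4
Acc 9: bank1 row3 -> MISS (open row3); precharges=5
Acc 10: bank0 row0 -> MISS (open row0); precharges=6
Acc 11: bank1 row0 -> MISS (open row0); precharges=7
Acc 12: bank0 row3 -> MISS (open row3); precharges=8

Answer: 8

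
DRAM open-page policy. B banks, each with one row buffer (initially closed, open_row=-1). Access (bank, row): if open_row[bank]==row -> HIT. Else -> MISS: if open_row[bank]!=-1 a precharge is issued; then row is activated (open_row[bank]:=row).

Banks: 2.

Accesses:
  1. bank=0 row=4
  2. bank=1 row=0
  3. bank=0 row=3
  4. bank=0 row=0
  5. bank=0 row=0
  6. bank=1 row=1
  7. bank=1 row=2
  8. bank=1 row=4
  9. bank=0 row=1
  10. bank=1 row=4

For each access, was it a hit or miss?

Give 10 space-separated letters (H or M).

Acc 1: bank0 row4 -> MISS (open row4); precharges=0
Acc 2: bank1 row0 -> MISS (open row0); precharges=0
Acc 3: bank0 row3 -> MISS (open row3); precharges=1
Acc 4: bank0 row0 -> MISS (open row0); precharges=2
Acc 5: bank0 row0 -> HIT
Acc 6: bank1 row1 -> MISS (open row1); precharges=3
Acc 7: bank1 row2 -> MISS (open row2); precharges=4
Acc 8: bank1 row4 -> MISS (open row4); precharges=5
Acc 9: bank0 row1 -> MISS (open row1); precharges=6
Acc 10: bank1 row4 -> HIT

Answer: M M M M H M M M M H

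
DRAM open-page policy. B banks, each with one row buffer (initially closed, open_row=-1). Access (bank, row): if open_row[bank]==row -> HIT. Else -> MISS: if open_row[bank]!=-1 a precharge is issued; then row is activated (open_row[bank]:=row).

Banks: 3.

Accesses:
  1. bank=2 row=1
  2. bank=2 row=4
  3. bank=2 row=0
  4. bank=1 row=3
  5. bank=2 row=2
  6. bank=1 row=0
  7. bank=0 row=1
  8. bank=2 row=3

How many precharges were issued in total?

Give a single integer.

Answer: 5

Derivation:
Acc 1: bank2 row1 -> MISS (open row1); precharges=0
Acc 2: bank2 row4 -> MISS (open row4); precharges=1
Acc 3: bank2 row0 -> MISS (open row0); precharges=2
Acc 4: bank1 row3 -> MISS (open row3); precharges=2
Acc 5: bank2 row2 -> MISS (open row2); precharges=3
Acc 6: bank1 row0 -> MISS (open row0); precharges=4
Acc 7: bank0 row1 -> MISS (open row1); precharges=4
Acc 8: bank2 row3 -> MISS (open row3); precharges=5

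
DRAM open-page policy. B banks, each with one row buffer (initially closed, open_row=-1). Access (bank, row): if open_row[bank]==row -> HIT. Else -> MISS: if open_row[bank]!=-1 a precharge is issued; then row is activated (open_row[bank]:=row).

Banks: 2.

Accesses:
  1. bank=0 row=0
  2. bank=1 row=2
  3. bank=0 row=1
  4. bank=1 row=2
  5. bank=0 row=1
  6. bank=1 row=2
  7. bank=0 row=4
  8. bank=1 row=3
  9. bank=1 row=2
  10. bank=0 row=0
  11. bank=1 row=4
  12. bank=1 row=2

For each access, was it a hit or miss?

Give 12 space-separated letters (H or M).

Answer: M M M H H H M M M M M M

Derivation:
Acc 1: bank0 row0 -> MISS (open row0); precharges=0
Acc 2: bank1 row2 -> MISS (open row2); precharges=0
Acc 3: bank0 row1 -> MISS (open row1); precharges=1
Acc 4: bank1 row2 -> HIT
Acc 5: bank0 row1 -> HIT
Acc 6: bank1 row2 -> HIT
Acc 7: bank0 row4 -> MISS (open row4); precharges=2
Acc 8: bank1 row3 -> MISS (open row3); precharges=3
Acc 9: bank1 row2 -> MISS (open row2); precharges=4
Acc 10: bank0 row0 -> MISS (open row0); precharges=5
Acc 11: bank1 row4 -> MISS (open row4); precharges=6
Acc 12: bank1 row2 -> MISS (open row2); precharges=7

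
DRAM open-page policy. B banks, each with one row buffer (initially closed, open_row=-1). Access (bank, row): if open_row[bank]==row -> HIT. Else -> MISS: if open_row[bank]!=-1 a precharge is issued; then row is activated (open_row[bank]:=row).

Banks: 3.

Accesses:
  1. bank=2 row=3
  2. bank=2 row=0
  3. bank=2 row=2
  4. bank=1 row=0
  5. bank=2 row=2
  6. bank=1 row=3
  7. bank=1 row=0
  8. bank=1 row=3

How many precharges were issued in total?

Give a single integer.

Acc 1: bank2 row3 -> MISS (open row3); precharges=0
Acc 2: bank2 row0 -> MISS (open row0); precharges=1
Acc 3: bank2 row2 -> MISS (open row2); precharges=2
Acc 4: bank1 row0 -> MISS (open row0); precharges=2
Acc 5: bank2 row2 -> HIT
Acc 6: bank1 row3 -> MISS (open row3); precharges=3
Acc 7: bank1 row0 -> MISS (open row0); precharges=4
Acc 8: bank1 row3 -> MISS (open row3); precharges=5

Answer: 5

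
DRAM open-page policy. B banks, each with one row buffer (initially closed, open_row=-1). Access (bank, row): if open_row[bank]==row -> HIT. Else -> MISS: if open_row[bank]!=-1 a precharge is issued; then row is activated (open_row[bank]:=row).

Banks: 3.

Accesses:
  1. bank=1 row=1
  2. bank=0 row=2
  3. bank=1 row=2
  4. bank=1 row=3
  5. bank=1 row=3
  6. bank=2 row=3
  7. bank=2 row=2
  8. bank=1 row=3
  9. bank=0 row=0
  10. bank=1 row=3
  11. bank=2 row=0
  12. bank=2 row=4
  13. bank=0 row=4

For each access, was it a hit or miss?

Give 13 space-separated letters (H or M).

Answer: M M M M H M M H M H M M M

Derivation:
Acc 1: bank1 row1 -> MISS (open row1); precharges=0
Acc 2: bank0 row2 -> MISS (open row2); precharges=0
Acc 3: bank1 row2 -> MISS (open row2); precharges=1
Acc 4: bank1 row3 -> MISS (open row3); precharges=2
Acc 5: bank1 row3 -> HIT
Acc 6: bank2 row3 -> MISS (open row3); precharges=2
Acc 7: bank2 row2 -> MISS (open row2); precharges=3
Acc 8: bank1 row3 -> HIT
Acc 9: bank0 row0 -> MISS (open row0); precharges=4
Acc 10: bank1 row3 -> HIT
Acc 11: bank2 row0 -> MISS (open row0); precharges=5
Acc 12: bank2 row4 -> MISS (open row4); precharges=6
Acc 13: bank0 row4 -> MISS (open row4); precharges=7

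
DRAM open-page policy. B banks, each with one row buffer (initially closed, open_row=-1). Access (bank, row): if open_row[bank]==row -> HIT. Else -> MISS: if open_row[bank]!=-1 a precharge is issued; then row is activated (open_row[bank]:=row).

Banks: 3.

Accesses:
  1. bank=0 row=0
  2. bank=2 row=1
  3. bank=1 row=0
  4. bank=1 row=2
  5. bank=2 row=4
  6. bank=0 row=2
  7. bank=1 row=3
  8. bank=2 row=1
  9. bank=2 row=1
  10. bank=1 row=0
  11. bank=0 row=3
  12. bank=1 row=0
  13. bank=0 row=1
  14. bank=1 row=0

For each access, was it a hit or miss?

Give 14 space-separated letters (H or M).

Acc 1: bank0 row0 -> MISS (open row0); precharges=0
Acc 2: bank2 row1 -> MISS (open row1); precharges=0
Acc 3: bank1 row0 -> MISS (open row0); precharges=0
Acc 4: bank1 row2 -> MISS (open row2); precharges=1
Acc 5: bank2 row4 -> MISS (open row4); precharges=2
Acc 6: bank0 row2 -> MISS (open row2); precharges=3
Acc 7: bank1 row3 -> MISS (open row3); precharges=4
Acc 8: bank2 row1 -> MISS (open row1); precharges=5
Acc 9: bank2 row1 -> HIT
Acc 10: bank1 row0 -> MISS (open row0); precharges=6
Acc 11: bank0 row3 -> MISS (open row3); precharges=7
Acc 12: bank1 row0 -> HIT
Acc 13: bank0 row1 -> MISS (open row1); precharges=8
Acc 14: bank1 row0 -> HIT

Answer: M M M M M M M M H M M H M H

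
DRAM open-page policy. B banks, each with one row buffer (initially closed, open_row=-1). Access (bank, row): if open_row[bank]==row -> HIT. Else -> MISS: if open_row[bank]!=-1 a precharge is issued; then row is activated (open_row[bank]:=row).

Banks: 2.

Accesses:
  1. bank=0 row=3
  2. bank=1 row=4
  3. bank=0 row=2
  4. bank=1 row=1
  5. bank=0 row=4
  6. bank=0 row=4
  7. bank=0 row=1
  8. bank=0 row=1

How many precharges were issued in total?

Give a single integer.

Answer: 4

Derivation:
Acc 1: bank0 row3 -> MISS (open row3); precharges=0
Acc 2: bank1 row4 -> MISS (open row4); precharges=0
Acc 3: bank0 row2 -> MISS (open row2); precharges=1
Acc 4: bank1 row1 -> MISS (open row1); precharges=2
Acc 5: bank0 row4 -> MISS (open row4); precharges=3
Acc 6: bank0 row4 -> HIT
Acc 7: bank0 row1 -> MISS (open row1); precharges=4
Acc 8: bank0 row1 -> HIT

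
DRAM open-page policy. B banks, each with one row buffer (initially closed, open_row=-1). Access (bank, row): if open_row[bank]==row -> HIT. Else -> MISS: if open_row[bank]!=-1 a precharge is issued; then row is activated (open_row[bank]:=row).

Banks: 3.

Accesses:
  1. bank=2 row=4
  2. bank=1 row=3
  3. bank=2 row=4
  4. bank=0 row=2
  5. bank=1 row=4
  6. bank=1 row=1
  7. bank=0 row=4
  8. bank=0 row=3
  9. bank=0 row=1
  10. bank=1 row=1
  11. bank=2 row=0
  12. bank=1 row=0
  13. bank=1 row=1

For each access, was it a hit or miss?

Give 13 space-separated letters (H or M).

Answer: M M H M M M M M M H M M M

Derivation:
Acc 1: bank2 row4 -> MISS (open row4); precharges=0
Acc 2: bank1 row3 -> MISS (open row3); precharges=0
Acc 3: bank2 row4 -> HIT
Acc 4: bank0 row2 -> MISS (open row2); precharges=0
Acc 5: bank1 row4 -> MISS (open row4); precharges=1
Acc 6: bank1 row1 -> MISS (open row1); precharges=2
Acc 7: bank0 row4 -> MISS (open row4); precharges=3
Acc 8: bank0 row3 -> MISS (open row3); precharges=4
Acc 9: bank0 row1 -> MISS (open row1); precharges=5
Acc 10: bank1 row1 -> HIT
Acc 11: bank2 row0 -> MISS (open row0); precharges=6
Acc 12: bank1 row0 -> MISS (open row0); precharges=7
Acc 13: bank1 row1 -> MISS (open row1); precharges=8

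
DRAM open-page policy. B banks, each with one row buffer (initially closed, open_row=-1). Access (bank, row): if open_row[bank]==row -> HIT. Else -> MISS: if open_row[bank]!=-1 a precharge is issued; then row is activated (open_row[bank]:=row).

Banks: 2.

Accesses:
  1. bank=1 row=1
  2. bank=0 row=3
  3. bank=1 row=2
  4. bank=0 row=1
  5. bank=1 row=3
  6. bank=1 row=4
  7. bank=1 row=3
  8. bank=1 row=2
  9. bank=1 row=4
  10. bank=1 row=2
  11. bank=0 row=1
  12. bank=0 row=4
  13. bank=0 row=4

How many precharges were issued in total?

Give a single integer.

Answer: 9

Derivation:
Acc 1: bank1 row1 -> MISS (open row1); precharges=0
Acc 2: bank0 row3 -> MISS (open row3); precharges=0
Acc 3: bank1 row2 -> MISS (open row2); precharges=1
Acc 4: bank0 row1 -> MISS (open row1); precharges=2
Acc 5: bank1 row3 -> MISS (open row3); precharges=3
Acc 6: bank1 row4 -> MISS (open row4); precharges=4
Acc 7: bank1 row3 -> MISS (open row3); precharges=5
Acc 8: bank1 row2 -> MISS (open row2); precharges=6
Acc 9: bank1 row4 -> MISS (open row4); precharges=7
Acc 10: bank1 row2 -> MISS (open row2); precharges=8
Acc 11: bank0 row1 -> HIT
Acc 12: bank0 row4 -> MISS (open row4); precharges=9
Acc 13: bank0 row4 -> HIT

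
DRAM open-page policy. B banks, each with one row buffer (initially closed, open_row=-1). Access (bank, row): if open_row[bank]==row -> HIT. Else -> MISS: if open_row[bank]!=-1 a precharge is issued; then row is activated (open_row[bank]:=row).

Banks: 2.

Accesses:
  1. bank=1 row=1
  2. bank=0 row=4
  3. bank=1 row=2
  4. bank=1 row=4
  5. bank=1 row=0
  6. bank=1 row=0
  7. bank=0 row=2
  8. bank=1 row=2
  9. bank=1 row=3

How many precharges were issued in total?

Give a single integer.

Acc 1: bank1 row1 -> MISS (open row1); precharges=0
Acc 2: bank0 row4 -> MISS (open row4); precharges=0
Acc 3: bank1 row2 -> MISS (open row2); precharges=1
Acc 4: bank1 row4 -> MISS (open row4); precharges=2
Acc 5: bank1 row0 -> MISS (open row0); precharges=3
Acc 6: bank1 row0 -> HIT
Acc 7: bank0 row2 -> MISS (open row2); precharges=4
Acc 8: bank1 row2 -> MISS (open row2); precharges=5
Acc 9: bank1 row3 -> MISS (open row3); precharges=6

Answer: 6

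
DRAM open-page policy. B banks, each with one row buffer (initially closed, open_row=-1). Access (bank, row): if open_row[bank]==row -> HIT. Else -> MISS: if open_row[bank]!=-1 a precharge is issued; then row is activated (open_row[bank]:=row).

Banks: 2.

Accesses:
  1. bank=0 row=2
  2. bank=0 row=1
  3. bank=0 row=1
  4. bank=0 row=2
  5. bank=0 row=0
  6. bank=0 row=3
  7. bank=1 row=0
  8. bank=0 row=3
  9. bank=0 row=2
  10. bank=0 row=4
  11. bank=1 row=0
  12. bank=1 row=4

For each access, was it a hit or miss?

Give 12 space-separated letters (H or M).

Acc 1: bank0 row2 -> MISS (open row2); precharges=0
Acc 2: bank0 row1 -> MISS (open row1); precharges=1
Acc 3: bank0 row1 -> HIT
Acc 4: bank0 row2 -> MISS (open row2); precharges=2
Acc 5: bank0 row0 -> MISS (open row0); precharges=3
Acc 6: bank0 row3 -> MISS (open row3); precharges=4
Acc 7: bank1 row0 -> MISS (open row0); precharges=4
Acc 8: bank0 row3 -> HIT
Acc 9: bank0 row2 -> MISS (open row2); precharges=5
Acc 10: bank0 row4 -> MISS (open row4); precharges=6
Acc 11: bank1 row0 -> HIT
Acc 12: bank1 row4 -> MISS (open row4); precharges=7

Answer: M M H M M M M H M M H M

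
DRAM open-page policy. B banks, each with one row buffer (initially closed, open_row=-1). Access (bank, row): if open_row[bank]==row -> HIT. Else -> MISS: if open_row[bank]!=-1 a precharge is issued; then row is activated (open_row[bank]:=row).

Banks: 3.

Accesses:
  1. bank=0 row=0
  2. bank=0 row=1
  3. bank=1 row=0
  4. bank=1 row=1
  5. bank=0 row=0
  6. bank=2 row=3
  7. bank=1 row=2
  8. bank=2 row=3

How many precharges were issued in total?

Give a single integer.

Acc 1: bank0 row0 -> MISS (open row0); precharges=0
Acc 2: bank0 row1 -> MISS (open row1); precharges=1
Acc 3: bank1 row0 -> MISS (open row0); precharges=1
Acc 4: bank1 row1 -> MISS (open row1); precharges=2
Acc 5: bank0 row0 -> MISS (open row0); precharges=3
Acc 6: bank2 row3 -> MISS (open row3); precharges=3
Acc 7: bank1 row2 -> MISS (open row2); precharges=4
Acc 8: bank2 row3 -> HIT

Answer: 4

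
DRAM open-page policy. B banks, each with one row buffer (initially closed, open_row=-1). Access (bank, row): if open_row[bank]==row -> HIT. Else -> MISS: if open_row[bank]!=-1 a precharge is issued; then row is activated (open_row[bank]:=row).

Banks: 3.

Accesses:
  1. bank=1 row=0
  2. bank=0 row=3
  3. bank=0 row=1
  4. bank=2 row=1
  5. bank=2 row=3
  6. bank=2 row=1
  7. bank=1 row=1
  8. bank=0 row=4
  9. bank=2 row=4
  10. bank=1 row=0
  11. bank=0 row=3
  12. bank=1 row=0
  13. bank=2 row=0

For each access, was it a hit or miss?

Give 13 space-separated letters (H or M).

Acc 1: bank1 row0 -> MISS (open row0); precharges=0
Acc 2: bank0 row3 -> MISS (open row3); precharges=0
Acc 3: bank0 row1 -> MISS (open row1); precharges=1
Acc 4: bank2 row1 -> MISS (open row1); precharges=1
Acc 5: bank2 row3 -> MISS (open row3); precharges=2
Acc 6: bank2 row1 -> MISS (open row1); precharges=3
Acc 7: bank1 row1 -> MISS (open row1); precharges=4
Acc 8: bank0 row4 -> MISS (open row4); precharges=5
Acc 9: bank2 row4 -> MISS (open row4); precharges=6
Acc 10: bank1 row0 -> MISS (open row0); precharges=7
Acc 11: bank0 row3 -> MISS (open row3); precharges=8
Acc 12: bank1 row0 -> HIT
Acc 13: bank2 row0 -> MISS (open row0); precharges=9

Answer: M M M M M M M M M M M H M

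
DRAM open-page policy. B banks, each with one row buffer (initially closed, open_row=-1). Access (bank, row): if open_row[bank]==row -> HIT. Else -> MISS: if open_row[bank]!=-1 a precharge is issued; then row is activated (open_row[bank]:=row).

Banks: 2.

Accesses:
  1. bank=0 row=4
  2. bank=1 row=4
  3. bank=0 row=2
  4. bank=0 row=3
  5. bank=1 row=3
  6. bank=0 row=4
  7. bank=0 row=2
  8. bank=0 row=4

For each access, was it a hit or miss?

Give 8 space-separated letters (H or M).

Answer: M M M M M M M M

Derivation:
Acc 1: bank0 row4 -> MISS (open row4); precharges=0
Acc 2: bank1 row4 -> MISS (open row4); precharges=0
Acc 3: bank0 row2 -> MISS (open row2); precharges=1
Acc 4: bank0 row3 -> MISS (open row3); precharges=2
Acc 5: bank1 row3 -> MISS (open row3); precharges=3
Acc 6: bank0 row4 -> MISS (open row4); precharges=4
Acc 7: bank0 row2 -> MISS (open row2); precharges=5
Acc 8: bank0 row4 -> MISS (open row4); precharges=6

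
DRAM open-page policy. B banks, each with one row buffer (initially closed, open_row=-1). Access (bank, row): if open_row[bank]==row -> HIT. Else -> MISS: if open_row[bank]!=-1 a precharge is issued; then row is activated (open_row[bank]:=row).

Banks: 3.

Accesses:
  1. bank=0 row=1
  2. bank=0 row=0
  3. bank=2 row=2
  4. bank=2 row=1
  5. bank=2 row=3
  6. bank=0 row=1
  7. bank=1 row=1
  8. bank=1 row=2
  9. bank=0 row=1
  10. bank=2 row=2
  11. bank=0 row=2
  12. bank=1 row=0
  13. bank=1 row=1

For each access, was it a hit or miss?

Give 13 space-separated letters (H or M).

Answer: M M M M M M M M H M M M M

Derivation:
Acc 1: bank0 row1 -> MISS (open row1); precharges=0
Acc 2: bank0 row0 -> MISS (open row0); precharges=1
Acc 3: bank2 row2 -> MISS (open row2); precharges=1
Acc 4: bank2 row1 -> MISS (open row1); precharges=2
Acc 5: bank2 row3 -> MISS (open row3); precharges=3
Acc 6: bank0 row1 -> MISS (open row1); precharges=4
Acc 7: bank1 row1 -> MISS (open row1); precharges=4
Acc 8: bank1 row2 -> MISS (open row2); precharges=5
Acc 9: bank0 row1 -> HIT
Acc 10: bank2 row2 -> MISS (open row2); precharges=6
Acc 11: bank0 row2 -> MISS (open row2); precharges=7
Acc 12: bank1 row0 -> MISS (open row0); precharges=8
Acc 13: bank1 row1 -> MISS (open row1); precharges=9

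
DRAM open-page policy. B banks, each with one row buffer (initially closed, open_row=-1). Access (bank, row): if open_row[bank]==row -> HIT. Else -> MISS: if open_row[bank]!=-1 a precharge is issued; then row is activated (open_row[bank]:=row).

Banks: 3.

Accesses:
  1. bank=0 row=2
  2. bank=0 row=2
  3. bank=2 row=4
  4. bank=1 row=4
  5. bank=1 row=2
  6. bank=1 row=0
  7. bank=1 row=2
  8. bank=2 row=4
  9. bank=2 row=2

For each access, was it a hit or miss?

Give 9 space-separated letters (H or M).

Answer: M H M M M M M H M

Derivation:
Acc 1: bank0 row2 -> MISS (open row2); precharges=0
Acc 2: bank0 row2 -> HIT
Acc 3: bank2 row4 -> MISS (open row4); precharges=0
Acc 4: bank1 row4 -> MISS (open row4); precharges=0
Acc 5: bank1 row2 -> MISS (open row2); precharges=1
Acc 6: bank1 row0 -> MISS (open row0); precharges=2
Acc 7: bank1 row2 -> MISS (open row2); precharges=3
Acc 8: bank2 row4 -> HIT
Acc 9: bank2 row2 -> MISS (open row2); precharges=4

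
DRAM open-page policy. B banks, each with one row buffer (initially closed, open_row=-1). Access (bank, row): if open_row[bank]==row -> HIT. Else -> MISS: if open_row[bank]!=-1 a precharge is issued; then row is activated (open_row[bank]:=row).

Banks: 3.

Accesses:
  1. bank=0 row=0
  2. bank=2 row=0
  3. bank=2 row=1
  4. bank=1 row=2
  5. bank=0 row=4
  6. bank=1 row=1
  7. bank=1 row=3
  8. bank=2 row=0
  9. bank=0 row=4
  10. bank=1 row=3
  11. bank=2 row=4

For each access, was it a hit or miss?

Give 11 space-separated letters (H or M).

Answer: M M M M M M M M H H M

Derivation:
Acc 1: bank0 row0 -> MISS (open row0); precharges=0
Acc 2: bank2 row0 -> MISS (open row0); precharges=0
Acc 3: bank2 row1 -> MISS (open row1); precharges=1
Acc 4: bank1 row2 -> MISS (open row2); precharges=1
Acc 5: bank0 row4 -> MISS (open row4); precharges=2
Acc 6: bank1 row1 -> MISS (open row1); precharges=3
Acc 7: bank1 row3 -> MISS (open row3); precharges=4
Acc 8: bank2 row0 -> MISS (open row0); precharges=5
Acc 9: bank0 row4 -> HIT
Acc 10: bank1 row3 -> HIT
Acc 11: bank2 row4 -> MISS (open row4); precharges=6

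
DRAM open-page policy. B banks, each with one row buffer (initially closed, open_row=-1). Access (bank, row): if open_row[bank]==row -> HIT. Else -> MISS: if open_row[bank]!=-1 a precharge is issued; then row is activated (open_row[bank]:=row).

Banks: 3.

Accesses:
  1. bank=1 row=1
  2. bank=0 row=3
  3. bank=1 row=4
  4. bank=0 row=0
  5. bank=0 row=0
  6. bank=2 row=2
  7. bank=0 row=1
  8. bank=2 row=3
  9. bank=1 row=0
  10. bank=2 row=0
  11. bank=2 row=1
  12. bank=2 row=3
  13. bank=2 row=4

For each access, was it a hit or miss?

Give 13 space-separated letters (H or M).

Answer: M M M M H M M M M M M M M

Derivation:
Acc 1: bank1 row1 -> MISS (open row1); precharges=0
Acc 2: bank0 row3 -> MISS (open row3); precharges=0
Acc 3: bank1 row4 -> MISS (open row4); precharges=1
Acc 4: bank0 row0 -> MISS (open row0); precharges=2
Acc 5: bank0 row0 -> HIT
Acc 6: bank2 row2 -> MISS (open row2); precharges=2
Acc 7: bank0 row1 -> MISS (open row1); precharges=3
Acc 8: bank2 row3 -> MISS (open row3); precharges=4
Acc 9: bank1 row0 -> MISS (open row0); precharges=5
Acc 10: bank2 row0 -> MISS (open row0); precharges=6
Acc 11: bank2 row1 -> MISS (open row1); precharges=7
Acc 12: bank2 row3 -> MISS (open row3); precharges=8
Acc 13: bank2 row4 -> MISS (open row4); precharges=9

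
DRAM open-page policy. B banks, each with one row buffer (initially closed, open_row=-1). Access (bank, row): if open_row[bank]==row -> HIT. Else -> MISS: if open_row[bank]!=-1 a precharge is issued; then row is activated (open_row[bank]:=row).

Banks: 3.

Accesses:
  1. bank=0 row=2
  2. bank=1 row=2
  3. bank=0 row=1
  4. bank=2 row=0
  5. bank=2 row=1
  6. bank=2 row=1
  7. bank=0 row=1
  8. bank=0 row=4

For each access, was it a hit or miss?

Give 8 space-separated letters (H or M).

Acc 1: bank0 row2 -> MISS (open row2); precharges=0
Acc 2: bank1 row2 -> MISS (open row2); precharges=0
Acc 3: bank0 row1 -> MISS (open row1); precharges=1
Acc 4: bank2 row0 -> MISS (open row0); precharges=1
Acc 5: bank2 row1 -> MISS (open row1); precharges=2
Acc 6: bank2 row1 -> HIT
Acc 7: bank0 row1 -> HIT
Acc 8: bank0 row4 -> MISS (open row4); precharges=3

Answer: M M M M M H H M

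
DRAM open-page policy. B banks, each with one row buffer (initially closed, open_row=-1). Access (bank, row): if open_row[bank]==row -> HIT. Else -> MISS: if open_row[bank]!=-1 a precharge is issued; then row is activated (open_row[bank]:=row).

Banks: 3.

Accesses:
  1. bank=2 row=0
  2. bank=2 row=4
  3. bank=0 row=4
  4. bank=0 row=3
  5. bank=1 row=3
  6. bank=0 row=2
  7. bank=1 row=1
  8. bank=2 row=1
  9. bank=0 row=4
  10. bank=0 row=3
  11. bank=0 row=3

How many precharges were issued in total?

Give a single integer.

Answer: 7

Derivation:
Acc 1: bank2 row0 -> MISS (open row0); precharges=0
Acc 2: bank2 row4 -> MISS (open row4); precharges=1
Acc 3: bank0 row4 -> MISS (open row4); precharges=1
Acc 4: bank0 row3 -> MISS (open row3); precharges=2
Acc 5: bank1 row3 -> MISS (open row3); precharges=2
Acc 6: bank0 row2 -> MISS (open row2); precharges=3
Acc 7: bank1 row1 -> MISS (open row1); precharges=4
Acc 8: bank2 row1 -> MISS (open row1); precharges=5
Acc 9: bank0 row4 -> MISS (open row4); precharges=6
Acc 10: bank0 row3 -> MISS (open row3); precharges=7
Acc 11: bank0 row3 -> HIT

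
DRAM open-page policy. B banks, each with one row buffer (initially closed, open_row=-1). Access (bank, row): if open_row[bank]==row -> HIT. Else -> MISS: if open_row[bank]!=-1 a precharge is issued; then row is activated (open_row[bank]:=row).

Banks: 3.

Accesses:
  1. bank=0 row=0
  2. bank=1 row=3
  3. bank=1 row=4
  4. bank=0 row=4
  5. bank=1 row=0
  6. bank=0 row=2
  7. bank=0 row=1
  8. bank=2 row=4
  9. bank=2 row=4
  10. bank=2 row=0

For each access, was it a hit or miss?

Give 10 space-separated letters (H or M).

Answer: M M M M M M M M H M

Derivation:
Acc 1: bank0 row0 -> MISS (open row0); precharges=0
Acc 2: bank1 row3 -> MISS (open row3); precharges=0
Acc 3: bank1 row4 -> MISS (open row4); precharges=1
Acc 4: bank0 row4 -> MISS (open row4); precharges=2
Acc 5: bank1 row0 -> MISS (open row0); precharges=3
Acc 6: bank0 row2 -> MISS (open row2); precharges=4
Acc 7: bank0 row1 -> MISS (open row1); precharges=5
Acc 8: bank2 row4 -> MISS (open row4); precharges=5
Acc 9: bank2 row4 -> HIT
Acc 10: bank2 row0 -> MISS (open row0); precharges=6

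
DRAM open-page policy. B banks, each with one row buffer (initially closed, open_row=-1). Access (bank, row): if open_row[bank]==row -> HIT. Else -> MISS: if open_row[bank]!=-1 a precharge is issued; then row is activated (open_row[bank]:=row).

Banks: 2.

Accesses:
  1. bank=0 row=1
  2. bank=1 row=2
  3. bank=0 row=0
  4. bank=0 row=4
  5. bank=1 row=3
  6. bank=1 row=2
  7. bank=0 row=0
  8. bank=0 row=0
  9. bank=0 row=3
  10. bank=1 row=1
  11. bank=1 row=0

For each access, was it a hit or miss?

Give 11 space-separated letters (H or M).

Acc 1: bank0 row1 -> MISS (open row1); precharges=0
Acc 2: bank1 row2 -> MISS (open row2); precharges=0
Acc 3: bank0 row0 -> MISS (open row0); precharges=1
Acc 4: bank0 row4 -> MISS (open row4); precharges=2
Acc 5: bank1 row3 -> MISS (open row3); precharges=3
Acc 6: bank1 row2 -> MISS (open row2); precharges=4
Acc 7: bank0 row0 -> MISS (open row0); precharges=5
Acc 8: bank0 row0 -> HIT
Acc 9: bank0 row3 -> MISS (open row3); precharges=6
Acc 10: bank1 row1 -> MISS (open row1); precharges=7
Acc 11: bank1 row0 -> MISS (open row0); precharges=8

Answer: M M M M M M M H M M M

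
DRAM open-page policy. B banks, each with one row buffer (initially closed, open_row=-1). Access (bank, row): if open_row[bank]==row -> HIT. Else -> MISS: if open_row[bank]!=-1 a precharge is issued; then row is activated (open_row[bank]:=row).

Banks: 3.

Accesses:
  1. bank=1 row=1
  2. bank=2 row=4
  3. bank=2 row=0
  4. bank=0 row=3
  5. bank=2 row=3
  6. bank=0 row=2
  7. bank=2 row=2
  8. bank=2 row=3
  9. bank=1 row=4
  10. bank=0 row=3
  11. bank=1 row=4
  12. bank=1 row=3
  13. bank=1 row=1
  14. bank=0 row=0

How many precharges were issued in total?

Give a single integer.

Answer: 10

Derivation:
Acc 1: bank1 row1 -> MISS (open row1); precharges=0
Acc 2: bank2 row4 -> MISS (open row4); precharges=0
Acc 3: bank2 row0 -> MISS (open row0); precharges=1
Acc 4: bank0 row3 -> MISS (open row3); precharges=1
Acc 5: bank2 row3 -> MISS (open row3); precharges=2
Acc 6: bank0 row2 -> MISS (open row2); precharges=3
Acc 7: bank2 row2 -> MISS (open row2); precharges=4
Acc 8: bank2 row3 -> MISS (open row3); precharges=5
Acc 9: bank1 row4 -> MISS (open row4); precharges=6
Acc 10: bank0 row3 -> MISS (open row3); precharges=7
Acc 11: bank1 row4 -> HIT
Acc 12: bank1 row3 -> MISS (open row3); precharges=8
Acc 13: bank1 row1 -> MISS (open row1); precharges=9
Acc 14: bank0 row0 -> MISS (open row0); precharges=10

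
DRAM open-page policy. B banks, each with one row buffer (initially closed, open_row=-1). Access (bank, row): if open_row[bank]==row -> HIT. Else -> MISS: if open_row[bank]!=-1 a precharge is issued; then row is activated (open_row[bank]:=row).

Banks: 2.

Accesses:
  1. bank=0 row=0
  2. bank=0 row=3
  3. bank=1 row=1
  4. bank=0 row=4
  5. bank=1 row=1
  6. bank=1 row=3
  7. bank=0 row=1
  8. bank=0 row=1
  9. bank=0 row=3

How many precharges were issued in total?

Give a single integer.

Acc 1: bank0 row0 -> MISS (open row0); precharges=0
Acc 2: bank0 row3 -> MISS (open row3); precharges=1
Acc 3: bank1 row1 -> MISS (open row1); precharges=1
Acc 4: bank0 row4 -> MISS (open row4); precharges=2
Acc 5: bank1 row1 -> HIT
Acc 6: bank1 row3 -> MISS (open row3); precharges=3
Acc 7: bank0 row1 -> MISS (open row1); precharges=4
Acc 8: bank0 row1 -> HIT
Acc 9: bank0 row3 -> MISS (open row3); precharges=5

Answer: 5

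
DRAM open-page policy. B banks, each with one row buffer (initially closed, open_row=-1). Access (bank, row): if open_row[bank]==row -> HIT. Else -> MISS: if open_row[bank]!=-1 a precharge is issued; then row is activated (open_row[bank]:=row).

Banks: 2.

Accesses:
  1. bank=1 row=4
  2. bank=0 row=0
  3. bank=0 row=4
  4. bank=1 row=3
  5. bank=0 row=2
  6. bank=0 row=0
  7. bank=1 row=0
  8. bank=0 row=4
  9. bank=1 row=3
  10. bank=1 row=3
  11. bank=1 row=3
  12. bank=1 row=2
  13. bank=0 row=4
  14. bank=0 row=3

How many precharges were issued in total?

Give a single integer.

Acc 1: bank1 row4 -> MISS (open row4); precharges=0
Acc 2: bank0 row0 -> MISS (open row0); precharges=0
Acc 3: bank0 row4 -> MISS (open row4); precharges=1
Acc 4: bank1 row3 -> MISS (open row3); precharges=2
Acc 5: bank0 row2 -> MISS (open row2); precharges=3
Acc 6: bank0 row0 -> MISS (open row0); precharges=4
Acc 7: bank1 row0 -> MISS (open row0); precharges=5
Acc 8: bank0 row4 -> MISS (open row4); precharges=6
Acc 9: bank1 row3 -> MISS (open row3); precharges=7
Acc 10: bank1 row3 -> HIT
Acc 11: bank1 row3 -> HIT
Acc 12: bank1 row2 -> MISS (open row2); precharges=8
Acc 13: bank0 row4 -> HIT
Acc 14: bank0 row3 -> MISS (open row3); precharges=9

Answer: 9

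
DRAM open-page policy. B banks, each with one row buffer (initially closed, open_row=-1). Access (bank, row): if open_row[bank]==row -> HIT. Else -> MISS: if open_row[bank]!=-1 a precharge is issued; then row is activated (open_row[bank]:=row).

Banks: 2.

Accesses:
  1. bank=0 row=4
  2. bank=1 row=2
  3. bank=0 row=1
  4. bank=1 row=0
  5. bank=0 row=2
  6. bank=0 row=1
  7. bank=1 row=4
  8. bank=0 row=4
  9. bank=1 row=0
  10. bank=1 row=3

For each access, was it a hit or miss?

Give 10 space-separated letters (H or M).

Acc 1: bank0 row4 -> MISS (open row4); precharges=0
Acc 2: bank1 row2 -> MISS (open row2); precharges=0
Acc 3: bank0 row1 -> MISS (open row1); precharges=1
Acc 4: bank1 row0 -> MISS (open row0); precharges=2
Acc 5: bank0 row2 -> MISS (open row2); precharges=3
Acc 6: bank0 row1 -> MISS (open row1); precharges=4
Acc 7: bank1 row4 -> MISS (open row4); precharges=5
Acc 8: bank0 row4 -> MISS (open row4); precharges=6
Acc 9: bank1 row0 -> MISS (open row0); precharges=7
Acc 10: bank1 row3 -> MISS (open row3); precharges=8

Answer: M M M M M M M M M M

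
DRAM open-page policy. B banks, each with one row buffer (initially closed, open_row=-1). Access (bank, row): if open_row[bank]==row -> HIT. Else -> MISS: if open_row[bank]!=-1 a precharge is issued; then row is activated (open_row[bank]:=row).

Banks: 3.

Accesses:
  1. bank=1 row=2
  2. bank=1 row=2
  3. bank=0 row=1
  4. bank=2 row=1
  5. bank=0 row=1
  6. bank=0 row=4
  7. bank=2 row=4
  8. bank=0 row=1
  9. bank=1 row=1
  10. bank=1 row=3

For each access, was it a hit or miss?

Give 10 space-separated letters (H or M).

Answer: M H M M H M M M M M

Derivation:
Acc 1: bank1 row2 -> MISS (open row2); precharges=0
Acc 2: bank1 row2 -> HIT
Acc 3: bank0 row1 -> MISS (open row1); precharges=0
Acc 4: bank2 row1 -> MISS (open row1); precharges=0
Acc 5: bank0 row1 -> HIT
Acc 6: bank0 row4 -> MISS (open row4); precharges=1
Acc 7: bank2 row4 -> MISS (open row4); precharges=2
Acc 8: bank0 row1 -> MISS (open row1); precharges=3
Acc 9: bank1 row1 -> MISS (open row1); precharges=4
Acc 10: bank1 row3 -> MISS (open row3); precharges=5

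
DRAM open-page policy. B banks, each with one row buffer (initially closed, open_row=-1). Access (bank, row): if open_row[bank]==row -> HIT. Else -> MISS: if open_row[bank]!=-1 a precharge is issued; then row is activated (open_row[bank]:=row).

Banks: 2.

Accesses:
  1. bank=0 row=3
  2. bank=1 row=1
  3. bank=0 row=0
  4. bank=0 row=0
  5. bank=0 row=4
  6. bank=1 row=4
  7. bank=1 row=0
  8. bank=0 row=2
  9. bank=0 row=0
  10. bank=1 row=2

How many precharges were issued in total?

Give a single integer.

Acc 1: bank0 row3 -> MISS (open row3); precharges=0
Acc 2: bank1 row1 -> MISS (open row1); precharges=0
Acc 3: bank0 row0 -> MISS (open row0); precharges=1
Acc 4: bank0 row0 -> HIT
Acc 5: bank0 row4 -> MISS (open row4); precharges=2
Acc 6: bank1 row4 -> MISS (open row4); precharges=3
Acc 7: bank1 row0 -> MISS (open row0); precharges=4
Acc 8: bank0 row2 -> MISS (open row2); precharges=5
Acc 9: bank0 row0 -> MISS (open row0); precharges=6
Acc 10: bank1 row2 -> MISS (open row2); precharges=7

Answer: 7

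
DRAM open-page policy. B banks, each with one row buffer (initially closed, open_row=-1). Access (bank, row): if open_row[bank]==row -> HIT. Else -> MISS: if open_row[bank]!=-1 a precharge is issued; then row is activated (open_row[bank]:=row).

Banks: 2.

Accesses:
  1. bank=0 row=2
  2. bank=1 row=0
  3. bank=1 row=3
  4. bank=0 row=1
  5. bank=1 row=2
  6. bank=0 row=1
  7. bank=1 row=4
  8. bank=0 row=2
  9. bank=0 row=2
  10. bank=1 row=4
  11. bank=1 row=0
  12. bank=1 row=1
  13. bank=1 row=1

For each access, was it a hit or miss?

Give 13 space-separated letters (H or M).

Acc 1: bank0 row2 -> MISS (open row2); precharges=0
Acc 2: bank1 row0 -> MISS (open row0); precharges=0
Acc 3: bank1 row3 -> MISS (open row3); precharges=1
Acc 4: bank0 row1 -> MISS (open row1); precharges=2
Acc 5: bank1 row2 -> MISS (open row2); precharges=3
Acc 6: bank0 row1 -> HIT
Acc 7: bank1 row4 -> MISS (open row4); precharges=4
Acc 8: bank0 row2 -> MISS (open row2); precharges=5
Acc 9: bank0 row2 -> HIT
Acc 10: bank1 row4 -> HIT
Acc 11: bank1 row0 -> MISS (open row0); precharges=6
Acc 12: bank1 row1 -> MISS (open row1); precharges=7
Acc 13: bank1 row1 -> HIT

Answer: M M M M M H M M H H M M H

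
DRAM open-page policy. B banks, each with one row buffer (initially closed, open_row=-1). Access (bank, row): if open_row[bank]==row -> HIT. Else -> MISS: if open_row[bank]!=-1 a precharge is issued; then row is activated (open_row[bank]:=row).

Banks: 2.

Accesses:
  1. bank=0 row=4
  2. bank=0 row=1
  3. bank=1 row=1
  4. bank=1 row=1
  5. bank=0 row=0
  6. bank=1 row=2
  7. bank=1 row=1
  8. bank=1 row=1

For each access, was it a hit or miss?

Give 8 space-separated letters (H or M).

Answer: M M M H M M M H

Derivation:
Acc 1: bank0 row4 -> MISS (open row4); precharges=0
Acc 2: bank0 row1 -> MISS (open row1); precharges=1
Acc 3: bank1 row1 -> MISS (open row1); precharges=1
Acc 4: bank1 row1 -> HIT
Acc 5: bank0 row0 -> MISS (open row0); precharges=2
Acc 6: bank1 row2 -> MISS (open row2); precharges=3
Acc 7: bank1 row1 -> MISS (open row1); precharges=4
Acc 8: bank1 row1 -> HIT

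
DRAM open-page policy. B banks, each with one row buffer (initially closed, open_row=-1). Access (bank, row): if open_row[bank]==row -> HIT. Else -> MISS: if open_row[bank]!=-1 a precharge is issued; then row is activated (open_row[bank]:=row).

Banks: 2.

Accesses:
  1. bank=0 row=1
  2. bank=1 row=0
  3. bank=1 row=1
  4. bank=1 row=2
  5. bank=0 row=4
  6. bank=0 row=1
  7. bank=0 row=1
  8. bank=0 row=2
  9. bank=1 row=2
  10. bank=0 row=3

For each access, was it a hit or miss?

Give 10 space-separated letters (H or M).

Acc 1: bank0 row1 -> MISS (open row1); precharges=0
Acc 2: bank1 row0 -> MISS (open row0); precharges=0
Acc 3: bank1 row1 -> MISS (open row1); precharges=1
Acc 4: bank1 row2 -> MISS (open row2); precharges=2
Acc 5: bank0 row4 -> MISS (open row4); precharges=3
Acc 6: bank0 row1 -> MISS (open row1); precharges=4
Acc 7: bank0 row1 -> HIT
Acc 8: bank0 row2 -> MISS (open row2); precharges=5
Acc 9: bank1 row2 -> HIT
Acc 10: bank0 row3 -> MISS (open row3); precharges=6

Answer: M M M M M M H M H M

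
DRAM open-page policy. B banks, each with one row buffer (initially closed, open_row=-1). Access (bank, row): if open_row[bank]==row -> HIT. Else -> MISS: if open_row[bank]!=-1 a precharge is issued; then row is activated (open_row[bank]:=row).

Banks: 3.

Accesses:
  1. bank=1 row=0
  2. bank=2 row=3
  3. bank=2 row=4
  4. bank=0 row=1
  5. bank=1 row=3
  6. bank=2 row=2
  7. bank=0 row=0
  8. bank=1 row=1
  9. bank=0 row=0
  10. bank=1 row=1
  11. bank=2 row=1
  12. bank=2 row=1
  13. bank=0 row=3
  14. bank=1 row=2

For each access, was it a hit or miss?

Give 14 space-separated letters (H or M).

Answer: M M M M M M M M H H M H M M

Derivation:
Acc 1: bank1 row0 -> MISS (open row0); precharges=0
Acc 2: bank2 row3 -> MISS (open row3); precharges=0
Acc 3: bank2 row4 -> MISS (open row4); precharges=1
Acc 4: bank0 row1 -> MISS (open row1); precharges=1
Acc 5: bank1 row3 -> MISS (open row3); precharges=2
Acc 6: bank2 row2 -> MISS (open row2); precharges=3
Acc 7: bank0 row0 -> MISS (open row0); precharges=4
Acc 8: bank1 row1 -> MISS (open row1); precharges=5
Acc 9: bank0 row0 -> HIT
Acc 10: bank1 row1 -> HIT
Acc 11: bank2 row1 -> MISS (open row1); precharges=6
Acc 12: bank2 row1 -> HIT
Acc 13: bank0 row3 -> MISS (open row3); precharges=7
Acc 14: bank1 row2 -> MISS (open row2); precharges=8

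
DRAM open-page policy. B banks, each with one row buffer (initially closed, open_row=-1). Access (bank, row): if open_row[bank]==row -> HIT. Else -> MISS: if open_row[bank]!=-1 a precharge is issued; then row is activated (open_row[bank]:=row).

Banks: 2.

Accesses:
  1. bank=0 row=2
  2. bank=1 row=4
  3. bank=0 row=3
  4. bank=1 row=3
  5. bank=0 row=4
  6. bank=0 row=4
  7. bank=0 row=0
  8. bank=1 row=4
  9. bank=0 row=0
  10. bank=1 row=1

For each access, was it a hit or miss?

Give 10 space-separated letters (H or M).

Answer: M M M M M H M M H M

Derivation:
Acc 1: bank0 row2 -> MISS (open row2); precharges=0
Acc 2: bank1 row4 -> MISS (open row4); precharges=0
Acc 3: bank0 row3 -> MISS (open row3); precharges=1
Acc 4: bank1 row3 -> MISS (open row3); precharges=2
Acc 5: bank0 row4 -> MISS (open row4); precharges=3
Acc 6: bank0 row4 -> HIT
Acc 7: bank0 row0 -> MISS (open row0); precharges=4
Acc 8: bank1 row4 -> MISS (open row4); precharges=5
Acc 9: bank0 row0 -> HIT
Acc 10: bank1 row1 -> MISS (open row1); precharges=6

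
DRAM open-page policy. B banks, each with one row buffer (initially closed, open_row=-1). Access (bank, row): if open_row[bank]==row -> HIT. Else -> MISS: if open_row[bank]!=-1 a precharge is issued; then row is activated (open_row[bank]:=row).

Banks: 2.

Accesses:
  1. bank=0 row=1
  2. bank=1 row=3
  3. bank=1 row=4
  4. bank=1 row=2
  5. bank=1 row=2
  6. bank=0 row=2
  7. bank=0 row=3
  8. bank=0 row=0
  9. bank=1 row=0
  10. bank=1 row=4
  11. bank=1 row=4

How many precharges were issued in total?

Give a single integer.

Acc 1: bank0 row1 -> MISS (open row1); precharges=0
Acc 2: bank1 row3 -> MISS (open row3); precharges=0
Acc 3: bank1 row4 -> MISS (open row4); precharges=1
Acc 4: bank1 row2 -> MISS (open row2); precharges=2
Acc 5: bank1 row2 -> HIT
Acc 6: bank0 row2 -> MISS (open row2); precharges=3
Acc 7: bank0 row3 -> MISS (open row3); precharges=4
Acc 8: bank0 row0 -> MISS (open row0); precharges=5
Acc 9: bank1 row0 -> MISS (open row0); precharges=6
Acc 10: bank1 row4 -> MISS (open row4); precharges=7
Acc 11: bank1 row4 -> HIT

Answer: 7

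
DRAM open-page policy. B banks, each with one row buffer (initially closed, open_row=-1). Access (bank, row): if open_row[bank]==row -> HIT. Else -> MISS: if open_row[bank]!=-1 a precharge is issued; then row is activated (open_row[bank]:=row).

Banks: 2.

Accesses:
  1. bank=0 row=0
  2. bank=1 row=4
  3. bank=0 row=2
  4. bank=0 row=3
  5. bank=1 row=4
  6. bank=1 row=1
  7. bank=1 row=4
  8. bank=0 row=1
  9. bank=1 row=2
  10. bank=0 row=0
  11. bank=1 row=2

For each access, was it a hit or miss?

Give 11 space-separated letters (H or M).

Answer: M M M M H M M M M M H

Derivation:
Acc 1: bank0 row0 -> MISS (open row0); precharges=0
Acc 2: bank1 row4 -> MISS (open row4); precharges=0
Acc 3: bank0 row2 -> MISS (open row2); precharges=1
Acc 4: bank0 row3 -> MISS (open row3); precharges=2
Acc 5: bank1 row4 -> HIT
Acc 6: bank1 row1 -> MISS (open row1); precharges=3
Acc 7: bank1 row4 -> MISS (open row4); precharges=4
Acc 8: bank0 row1 -> MISS (open row1); precharges=5
Acc 9: bank1 row2 -> MISS (open row2); precharges=6
Acc 10: bank0 row0 -> MISS (open row0); precharges=7
Acc 11: bank1 row2 -> HIT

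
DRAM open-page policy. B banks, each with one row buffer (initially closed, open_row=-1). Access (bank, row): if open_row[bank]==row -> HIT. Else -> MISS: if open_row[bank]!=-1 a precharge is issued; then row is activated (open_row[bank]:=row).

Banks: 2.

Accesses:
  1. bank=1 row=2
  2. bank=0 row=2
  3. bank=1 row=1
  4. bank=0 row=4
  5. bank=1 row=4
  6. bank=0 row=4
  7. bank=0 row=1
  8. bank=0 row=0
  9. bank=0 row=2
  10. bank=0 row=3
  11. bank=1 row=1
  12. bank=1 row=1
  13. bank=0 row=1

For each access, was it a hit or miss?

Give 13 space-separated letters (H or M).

Answer: M M M M M H M M M M M H M

Derivation:
Acc 1: bank1 row2 -> MISS (open row2); precharges=0
Acc 2: bank0 row2 -> MISS (open row2); precharges=0
Acc 3: bank1 row1 -> MISS (open row1); precharges=1
Acc 4: bank0 row4 -> MISS (open row4); precharges=2
Acc 5: bank1 row4 -> MISS (open row4); precharges=3
Acc 6: bank0 row4 -> HIT
Acc 7: bank0 row1 -> MISS (open row1); precharges=4
Acc 8: bank0 row0 -> MISS (open row0); precharges=5
Acc 9: bank0 row2 -> MISS (open row2); precharges=6
Acc 10: bank0 row3 -> MISS (open row3); precharges=7
Acc 11: bank1 row1 -> MISS (open row1); precharges=8
Acc 12: bank1 row1 -> HIT
Acc 13: bank0 row1 -> MISS (open row1); precharges=9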